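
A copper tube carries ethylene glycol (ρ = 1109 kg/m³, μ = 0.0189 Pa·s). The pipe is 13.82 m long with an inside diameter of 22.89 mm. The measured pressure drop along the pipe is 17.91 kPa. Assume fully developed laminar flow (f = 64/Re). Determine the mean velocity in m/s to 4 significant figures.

For laminar flow, f = 64/Re with Re = ρVD/μ, so Darcy-Weisbach reduces to ΔP = 32μLV/D². Solving for V: V = ΔP·D²/(32μL) = 1.791e+04·(0.02289)²/(32·0.0189·13.82) = 1.123 m/s.
Check: Re = ρVD/μ = 1109·1.123·0.02289/0.0189 = 1508 < 2300, so the laminar assumption holds.

V ≈ 1.123 m/s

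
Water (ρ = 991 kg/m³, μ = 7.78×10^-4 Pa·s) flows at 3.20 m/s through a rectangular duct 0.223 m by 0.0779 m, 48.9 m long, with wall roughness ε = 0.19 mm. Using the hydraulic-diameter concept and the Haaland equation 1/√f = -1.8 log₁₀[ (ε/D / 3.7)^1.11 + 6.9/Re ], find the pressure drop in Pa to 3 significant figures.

Hydraulic diameter D_h = 4A/P = 4·(0.223·0.0779)/(2·(0.223+0.0779)) = 0.06949/0.6018 = 0.1155 m.
Re = ρVD_h/μ = 991·3.2·0.1155/0.000778 = 4.706e+05.
ε/D_h = 0.00019/0.1155 = 0.00165; Haaland gives 1/√f = -1.8 log₁₀[0.00019+1.47e-05] = 6.639, so f = 0.02269.
ΔP = f(L/D_h)(ρV²/2) = 0.02269·48.9/0.1155·5074 = 4.875e+04 Pa.

ΔP ≈ 48800 Pa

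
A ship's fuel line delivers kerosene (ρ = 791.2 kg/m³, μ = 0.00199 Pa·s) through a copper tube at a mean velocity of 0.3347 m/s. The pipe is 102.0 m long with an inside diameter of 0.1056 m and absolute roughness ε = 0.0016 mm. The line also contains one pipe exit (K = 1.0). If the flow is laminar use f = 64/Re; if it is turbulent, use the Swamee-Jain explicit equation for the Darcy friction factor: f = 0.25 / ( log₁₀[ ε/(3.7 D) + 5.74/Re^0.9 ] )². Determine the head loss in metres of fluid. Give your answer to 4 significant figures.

Reynolds number Re = ρVD/μ = 791.2 · 0.3347 · 0.1056 / 0.00199 = 1.405e+04.
Re > 4000 → turbulent. Relative roughness ε/D = 1.6e-06/0.1056 = 1.52e-05. Swamee-Jain: f = 0.25/(log₁₀[1.52e-05/3.7 + 5.74/1.405e+04^0.9])² = 0.25/(log₁₀[4.1e-06 + 0.00106])² = 0.25/(-2.972)² = 0.0283.
Total minor-loss coefficient ΣK = 1·1 = 1.
ΔP = [f·L/D + ΣK]·(ρV²/2) = [0.0283·102/0.1056 + 1]·(791.2·0.3347²/2) = [27.33 + 1]·44.32 = 1256 Pa.
Head loss h_f = ΔP/(ρg) = 1256/(791.2·9.81) = 0.1618 m.

h_f ≈ 0.1618 m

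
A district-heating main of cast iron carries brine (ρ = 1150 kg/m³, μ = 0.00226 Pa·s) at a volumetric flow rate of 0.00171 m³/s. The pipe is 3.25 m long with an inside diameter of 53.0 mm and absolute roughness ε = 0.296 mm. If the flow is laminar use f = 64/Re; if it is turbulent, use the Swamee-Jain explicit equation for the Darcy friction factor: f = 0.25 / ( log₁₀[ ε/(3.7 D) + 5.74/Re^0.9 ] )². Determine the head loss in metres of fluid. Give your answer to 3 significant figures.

h_f ≈ 0.0670 m

Cross-sectional area A = πD²/4 = π(0.053)²/4 = 0.002206 m²; mean velocity V = Q/A = 0.00171/0.002206 = 0.7751 m/s.
Reynolds number Re = ρVD/μ = 1150 · 0.7751 · 0.053 / 0.00226 = 2.09e+04.
Re > 4000 → turbulent. Relative roughness ε/D = 0.000296/0.053 = 0.00558. Swamee-Jain: f = 0.25/(log₁₀[0.00558/3.7 + 5.74/2.09e+04^0.9])² = 0.25/(log₁₀[0.00151 + 0.000743])² = 0.25/(-2.647)² = 0.03567.
Darcy-Weisbach: ΔP = f(L/D)(ρV²/2) = 0.03567·(3.25/0.053)·(1150·0.7751²/2) = 0.03567·61.32·345.4 = 755.6 Pa.
Head loss h_f = ΔP/(ρg) = 755.6/(1150·9.81) = 0.0670 m.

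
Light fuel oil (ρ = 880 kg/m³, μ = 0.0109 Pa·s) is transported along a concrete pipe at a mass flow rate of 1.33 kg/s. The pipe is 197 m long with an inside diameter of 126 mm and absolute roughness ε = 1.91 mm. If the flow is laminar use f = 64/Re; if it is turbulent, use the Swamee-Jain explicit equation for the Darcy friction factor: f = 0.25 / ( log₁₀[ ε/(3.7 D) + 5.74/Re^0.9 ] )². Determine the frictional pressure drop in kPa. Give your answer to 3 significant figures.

ΔP ≈ 0.525 kPa

A = πD²/4 = π(0.126)²/4 = 0.01247 m²; mean velocity V = ṁ/(ρA) = 1.33/(880 · 0.01247) = 0.1212 m/s.
Reynolds number Re = ρVD/μ = 880 · 0.1212 · 0.126 / 0.0109 = 1233.
Re < 2300 → laminar flow, so f = 64/Re = 64/1233 = 0.05191 (the turbulent correlation is not needed).
Darcy-Weisbach: ΔP = f(L/D)(ρV²/2) = 0.05191·(197/0.126)·(880·0.1212²/2) = 0.05191·1563·6.464 = 524.6 Pa.
ΔP = 524.6 Pa = 0.525 kPa.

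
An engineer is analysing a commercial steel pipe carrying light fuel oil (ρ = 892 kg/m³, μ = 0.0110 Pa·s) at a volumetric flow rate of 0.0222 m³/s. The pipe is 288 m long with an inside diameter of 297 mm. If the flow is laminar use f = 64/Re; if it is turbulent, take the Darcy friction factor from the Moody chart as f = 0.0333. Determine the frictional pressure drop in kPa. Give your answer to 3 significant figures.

ΔP ≈ 1.48 kPa

Cross-sectional area A = πD²/4 = π(0.297)²/4 = 0.06928 m²; mean velocity V = Q/A = 0.0222/0.06928 = 0.3204 m/s.
Reynolds number Re = ρVD/μ = 892 · 0.3204 · 0.297 / 0.011 = 7718.
Re > 4000 → turbulent; use the Moody-chart value f = 0.0333.
Darcy-Weisbach: ΔP = f(L/D)(ρV²/2) = 0.0333·(288/0.297)·(892·0.3204²/2) = 0.0333·969.7·45.8 = 1479 Pa.
ΔP = 1479 Pa = 1.48 kPa.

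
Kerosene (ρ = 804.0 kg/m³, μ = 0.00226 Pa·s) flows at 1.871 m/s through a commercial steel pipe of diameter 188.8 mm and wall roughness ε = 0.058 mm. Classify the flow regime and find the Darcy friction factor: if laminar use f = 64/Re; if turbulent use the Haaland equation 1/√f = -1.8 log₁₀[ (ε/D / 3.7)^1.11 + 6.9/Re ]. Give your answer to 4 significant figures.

Re = ρVD/μ = 804·1.871·0.1888/0.00226 = 1.257e+05.
Re > 4000 → turbulent. ε/D = 5.8e-05/0.1888 = 0.000307; Haaland: 1/√f = -1.8 log₁₀[2.95e-05 + 5.49e-05] = 7.332, so f = 0.0186.

f ≈ 0.01860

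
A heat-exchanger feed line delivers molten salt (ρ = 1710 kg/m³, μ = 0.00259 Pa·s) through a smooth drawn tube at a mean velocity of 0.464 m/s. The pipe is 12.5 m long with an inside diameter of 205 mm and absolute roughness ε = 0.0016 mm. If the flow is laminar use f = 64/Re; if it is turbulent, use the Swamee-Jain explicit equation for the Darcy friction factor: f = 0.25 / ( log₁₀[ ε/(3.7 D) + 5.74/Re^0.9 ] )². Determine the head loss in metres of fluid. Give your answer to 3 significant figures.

h_f ≈ 0.0132 m

Reynolds number Re = ρVD/μ = 1710 · 0.464 · 0.205 / 0.00259 = 6.28e+04.
Re > 4000 → turbulent. Relative roughness ε/D = 1.6e-06/0.205 = 7.8e-06. Swamee-Jain: f = 0.25/(log₁₀[7.8e-06/3.7 + 5.74/6.28e+04^0.9])² = 0.25/(log₁₀[2.11e-06 + 0.000276])² = 0.25/(-3.556)² = 0.01977.
Darcy-Weisbach: ΔP = f(L/D)(ρV²/2) = 0.01977·(12.5/0.205)·(1710·0.464²/2) = 0.01977·60.98·184.1 = 221.9 Pa.
Head loss h_f = ΔP/(ρg) = 221.9/(1710·9.81) = 0.0132 m.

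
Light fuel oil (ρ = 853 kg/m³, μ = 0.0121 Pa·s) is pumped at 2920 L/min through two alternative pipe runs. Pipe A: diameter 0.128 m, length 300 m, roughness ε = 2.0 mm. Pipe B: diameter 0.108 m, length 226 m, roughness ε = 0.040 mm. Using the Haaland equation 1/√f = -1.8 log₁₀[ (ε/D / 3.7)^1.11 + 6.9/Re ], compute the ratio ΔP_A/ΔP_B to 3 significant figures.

Pipe A: V = Q/A = 0.04867/0.01287 = 3.782 m/s; Re = 3.413e+04; ε/D = 0.0156; Haaland → f = 0.04569; ΔP_A = f(L/D)(ρV²/2) = 6.532e+05 Pa.
Pipe B: V = Q/A = 0.04867/0.009161 = 5.312 m/s; Re = 4.045e+04; ε/D = 0.00037; Haaland → f = 0.02274; ΔP_B = f(L/D)(ρV²/2) = 5.728e+05 Pa.
ΔP_A/ΔP_B = 6.532e+05/5.728e+05 = 1.14.

ΔP_A/ΔP_B ≈ 1.14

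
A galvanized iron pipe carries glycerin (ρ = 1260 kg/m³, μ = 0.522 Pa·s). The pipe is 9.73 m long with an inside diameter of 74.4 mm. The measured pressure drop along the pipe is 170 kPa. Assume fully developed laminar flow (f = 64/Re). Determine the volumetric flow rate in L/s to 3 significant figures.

Q ≈ 25.2 L/s

For laminar flow, f = 64/Re with Re = ρVD/μ, so Darcy-Weisbach reduces to ΔP = 32μLV/D². Solving for V: V = ΔP·D²/(32μL) = 1.7e+05·(0.0744)²/(32·0.522·9.73) = 5.79 m/s.
Check: Re = ρVD/μ = 1260·5.79·0.0744/0.522 = 1040 < 2300, so the laminar assumption holds.
Q = V·A = 5.79·(π/4·0.0744²) = 0.02517 m³/s = 25.2 L/s.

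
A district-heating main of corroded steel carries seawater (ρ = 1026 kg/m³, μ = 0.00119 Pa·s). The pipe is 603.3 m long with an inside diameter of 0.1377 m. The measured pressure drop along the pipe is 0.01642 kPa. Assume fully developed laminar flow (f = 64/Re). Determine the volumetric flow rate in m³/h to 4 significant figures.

Q ≈ 0.7266 m³/h

For laminar flow, f = 64/Re with Re = ρVD/μ, so Darcy-Weisbach reduces to ΔP = 32μLV/D². Solving for V: V = ΔP·D²/(32μL) = 16.42·(0.1377)²/(32·0.00119·603.3) = 0.01355 m/s.
Check: Re = ρVD/μ = 1026·0.01355·0.1377/0.00119 = 1609 < 2300, so the laminar assumption holds.
Q = V·A = 0.01355·(π/4·0.1377²) = 0.0002018 m³/s = 0.7266 m³/h.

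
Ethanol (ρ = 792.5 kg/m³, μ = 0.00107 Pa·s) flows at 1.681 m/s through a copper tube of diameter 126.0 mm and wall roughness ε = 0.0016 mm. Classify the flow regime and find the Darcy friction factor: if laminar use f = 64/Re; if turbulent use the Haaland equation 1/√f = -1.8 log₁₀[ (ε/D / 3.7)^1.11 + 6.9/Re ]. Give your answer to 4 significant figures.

f ≈ 0.01632

Re = ρVD/μ = 792.5·1.681·0.126/0.00107 = 1.569e+05.
Re > 4000 → turbulent. ε/D = 1.6e-06/0.126 = 1.27e-05; Haaland: 1/√f = -1.8 log₁₀[8.6e-07 + 4.4e-05] = 7.827, so f = 0.01632.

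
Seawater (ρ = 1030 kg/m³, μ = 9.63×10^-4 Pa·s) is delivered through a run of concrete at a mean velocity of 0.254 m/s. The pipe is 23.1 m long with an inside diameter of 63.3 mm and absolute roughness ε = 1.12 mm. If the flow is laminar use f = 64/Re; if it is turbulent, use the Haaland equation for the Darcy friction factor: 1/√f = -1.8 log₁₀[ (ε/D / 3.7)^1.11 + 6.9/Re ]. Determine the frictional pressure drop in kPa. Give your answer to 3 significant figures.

Reynolds number Re = ρVD/μ = 1030 · 0.254 · 0.0633 / 0.000963 = 1.72e+04.
Re > 4000 → turbulent. Relative roughness ε/D = 0.00112/0.0633 = 0.0177. Haaland: 1/√f = -1.8 log₁₀[(0.0177/3.7)^1.11 + 6.9/1.72e+04] = -1.8 log₁₀[0.00266 + 0.000401] = 4.526, so f = 0.04881.
Darcy-Weisbach: ΔP = f(L/D)(ρV²/2) = 0.04881·(23.1/0.0633)·(1030·0.254²/2) = 0.04881·364.9·33.23 = 591.9 Pa.
ΔP = 591.9 Pa = 0.592 kPa.

ΔP ≈ 0.592 kPa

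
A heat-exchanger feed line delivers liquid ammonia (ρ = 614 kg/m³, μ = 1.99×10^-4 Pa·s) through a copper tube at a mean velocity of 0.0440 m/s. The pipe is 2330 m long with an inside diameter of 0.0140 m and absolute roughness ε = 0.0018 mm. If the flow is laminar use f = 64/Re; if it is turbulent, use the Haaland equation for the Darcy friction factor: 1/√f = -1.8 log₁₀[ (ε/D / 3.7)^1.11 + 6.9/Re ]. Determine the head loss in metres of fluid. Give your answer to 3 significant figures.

Reynolds number Re = ρVD/μ = 614 · 0.044 · 0.014 / 0.000199 = 1901.
Re < 2300 → laminar flow, so f = 64/Re = 64/1901 = 0.03367 (the turbulent correlation is not needed).
Darcy-Weisbach: ΔP = f(L/D)(ρV²/2) = 0.03367·(2330/0.014)·(614·0.044²/2) = 0.03367·1.664e+05·0.5944 = 3331 Pa.
Head loss h_f = ΔP/(ρg) = 3331/(614·9.81) = 0.553 m.

h_f ≈ 0.553 m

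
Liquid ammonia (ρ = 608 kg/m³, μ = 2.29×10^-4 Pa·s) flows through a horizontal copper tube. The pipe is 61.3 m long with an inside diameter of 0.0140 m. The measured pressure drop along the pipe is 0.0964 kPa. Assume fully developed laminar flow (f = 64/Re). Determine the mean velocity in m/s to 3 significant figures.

For laminar flow, f = 64/Re with Re = ρVD/μ, so Darcy-Weisbach reduces to ΔP = 32μLV/D². Solving for V: V = ΔP·D²/(32μL) = 96.4·(0.014)²/(32·0.000229·61.3) = 0.04206 m/s.
Check: Re = ρVD/μ = 608·0.04206·0.014/0.000229 = 1563 < 2300, so the laminar assumption holds.

V ≈ 0.0421 m/s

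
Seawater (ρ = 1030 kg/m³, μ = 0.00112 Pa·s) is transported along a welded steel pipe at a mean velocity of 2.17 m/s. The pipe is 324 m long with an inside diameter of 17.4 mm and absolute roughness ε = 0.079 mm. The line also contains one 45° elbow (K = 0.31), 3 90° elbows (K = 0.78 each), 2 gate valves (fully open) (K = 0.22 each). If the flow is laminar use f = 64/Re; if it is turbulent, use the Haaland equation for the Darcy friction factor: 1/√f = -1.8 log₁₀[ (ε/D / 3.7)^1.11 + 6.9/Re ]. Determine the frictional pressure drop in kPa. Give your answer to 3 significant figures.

Reynolds number Re = ρVD/μ = 1030 · 2.17 · 0.0174 / 0.00112 = 3.472e+04.
Re > 4000 → turbulent. Relative roughness ε/D = 7.9e-05/0.0174 = 0.00454. Haaland: 1/√f = -1.8 log₁₀[(0.00454/3.7)^1.11 + 6.9/3.472e+04] = -1.8 log₁₀[0.000587 + 0.000199] = 5.589, so f = 0.03202.
Total minor-loss coefficient ΣK = 1·0.31 + 3·0.78 + 2·0.22 = 3.09.
ΔP = [f·L/D + ΣK]·(ρV²/2) = [0.03202·324/0.0174 + 3.09]·(1030·2.17²/2) = [596.2 + 3.09]·2425 = 1.453e+06 Pa.
ΔP = 1.453e+06 Pa = 1450 kPa.

ΔP ≈ 1450 kPa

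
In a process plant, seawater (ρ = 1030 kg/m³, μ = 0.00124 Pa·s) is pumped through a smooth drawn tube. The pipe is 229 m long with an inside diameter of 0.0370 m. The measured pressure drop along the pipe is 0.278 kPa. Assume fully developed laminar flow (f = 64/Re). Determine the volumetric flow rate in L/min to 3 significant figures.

For laminar flow, f = 64/Re with Re = ρVD/μ, so Darcy-Weisbach reduces to ΔP = 32μLV/D². Solving for V: V = ΔP·D²/(32μL) = 278·(0.037)²/(32·0.00124·229) = 0.04188 m/s.
Check: Re = ρVD/μ = 1030·0.04188·0.037/0.00124 = 1287 < 2300, so the laminar assumption holds.
Q = V·A = 0.04188·(π/4·0.037²) = 4.503e-05 m³/s = 2.70 L/min.

Q ≈ 2.70 L/min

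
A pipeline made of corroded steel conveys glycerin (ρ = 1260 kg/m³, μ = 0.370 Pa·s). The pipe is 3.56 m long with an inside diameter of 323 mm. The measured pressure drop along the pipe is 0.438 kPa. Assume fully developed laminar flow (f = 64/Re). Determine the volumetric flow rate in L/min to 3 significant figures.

Q ≈ 5330 L/min

For laminar flow, f = 64/Re with Re = ρVD/μ, so Darcy-Weisbach reduces to ΔP = 32μLV/D². Solving for V: V = ΔP·D²/(32μL) = 438·(0.323)²/(32·0.37·3.56) = 1.084 m/s.
Check: Re = ρVD/μ = 1260·1.084·0.323/0.37 = 1192 < 2300, so the laminar assumption holds.
Q = V·A = 1.084·(π/4·0.323²) = 0.08883 m³/s = 5330 L/min.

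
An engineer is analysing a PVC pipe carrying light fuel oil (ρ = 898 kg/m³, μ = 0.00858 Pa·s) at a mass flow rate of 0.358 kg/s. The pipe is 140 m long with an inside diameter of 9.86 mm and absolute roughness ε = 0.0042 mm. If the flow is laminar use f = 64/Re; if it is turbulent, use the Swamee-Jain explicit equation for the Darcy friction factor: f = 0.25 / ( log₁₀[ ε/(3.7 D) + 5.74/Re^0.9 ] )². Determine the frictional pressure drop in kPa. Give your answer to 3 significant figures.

ΔP ≈ 6530 kPa

A = πD²/4 = π(0.00986)²/4 = 7.636e-05 m²; mean velocity V = ṁ/(ρA) = 0.358/(898 · 7.636e-05) = 5.221 m/s.
Reynolds number Re = ρVD/μ = 898 · 5.221 · 0.00986 / 0.00858 = 5388.
Re > 4000 → turbulent. Relative roughness ε/D = 4.2e-06/0.00986 = 0.000426. Swamee-Jain: f = 0.25/(log₁₀[0.000426/3.7 + 5.74/5388^0.9])² = 0.25/(log₁₀[0.000115 + 0.00252])² = 0.25/(-2.58)² = 0.03756.
Darcy-Weisbach: ΔP = f(L/D)(ρV²/2) = 0.03756·(140/0.00986)·(898·5.221²/2) = 0.03756·1.42e+04·1.224e+04 = 6.527e+06 Pa.
ΔP = 6.527e+06 Pa = 6530 kPa.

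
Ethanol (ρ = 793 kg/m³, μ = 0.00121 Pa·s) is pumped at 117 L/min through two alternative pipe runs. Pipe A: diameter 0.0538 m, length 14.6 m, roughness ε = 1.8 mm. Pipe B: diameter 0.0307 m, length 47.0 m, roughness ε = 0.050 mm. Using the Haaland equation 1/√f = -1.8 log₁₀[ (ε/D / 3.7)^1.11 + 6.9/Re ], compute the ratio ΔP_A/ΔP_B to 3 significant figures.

ΔP_A/ΔP_B ≈ 0.0454

Pipe A: V = Q/A = 0.00195/0.002273 = 0.8578 m/s; Re = 3.024e+04; ε/D = 0.0335; Haaland → f = 0.06094; ΔP_A = f(L/D)(ρV²/2) = 4825 Pa.
Pipe B: V = Q/A = 0.00195/0.0007402 = 2.634 m/s; Re = 5.3e+04; ε/D = 0.00163; Haaland → f = 0.02524; ΔP_B = f(L/D)(ρV²/2) = 1.063e+05 Pa.
ΔP_A/ΔP_B = 4825/1.063e+05 = 0.0454.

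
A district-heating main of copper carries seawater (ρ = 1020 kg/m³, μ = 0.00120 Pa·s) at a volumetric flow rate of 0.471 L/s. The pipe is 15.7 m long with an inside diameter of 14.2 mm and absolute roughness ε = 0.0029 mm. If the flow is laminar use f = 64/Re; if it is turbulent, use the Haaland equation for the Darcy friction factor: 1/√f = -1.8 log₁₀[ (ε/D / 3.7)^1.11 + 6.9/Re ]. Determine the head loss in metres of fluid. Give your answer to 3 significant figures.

h_f ≈ 11.4 m

Q = 0.471 L/s = 0.471/1000 = 0.000471 m³/s.
Cross-sectional area A = πD²/4 = π(0.0142)²/4 = 0.0001584 m²; mean velocity V = Q/A = 0.000471/0.0001584 = 2.974 m/s.
Reynolds number Re = ρVD/μ = 1020 · 2.974 · 0.0142 / 0.0012 = 3.59e+04.
Re > 4000 → turbulent. Relative roughness ε/D = 2.9e-06/0.0142 = 0.000204. Haaland: 1/√f = -1.8 log₁₀[(0.000204/3.7)^1.11 + 6.9/3.59e+04] = -1.8 log₁₀[1.88e-05 + 0.000192] = 6.616, so f = 0.02284.
Darcy-Weisbach: ΔP = f(L/D)(ρV²/2) = 0.02284·(15.7/0.0142)·(1020·2.974²/2) = 0.02284·1106·4511 = 1.139e+05 Pa.
Head loss h_f = ΔP/(ρg) = 1.139e+05/(1020·9.81) = 11.4 m.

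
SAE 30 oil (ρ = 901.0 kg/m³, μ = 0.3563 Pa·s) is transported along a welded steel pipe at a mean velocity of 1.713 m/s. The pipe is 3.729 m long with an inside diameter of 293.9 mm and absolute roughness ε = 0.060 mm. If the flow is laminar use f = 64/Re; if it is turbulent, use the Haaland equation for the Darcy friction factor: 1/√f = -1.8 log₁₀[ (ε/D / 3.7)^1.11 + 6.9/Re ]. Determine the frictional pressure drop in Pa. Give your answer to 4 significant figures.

ΔP ≈ 843.2 Pa

Reynolds number Re = ρVD/μ = 901 · 1.713 · 0.2939 / 0.356 = 1273.
Re < 2300 → laminar flow, so f = 64/Re = 64/1273 = 0.05027 (the turbulent correlation is not needed).
Darcy-Weisbach: ΔP = f(L/D)(ρV²/2) = 0.05027·(3.729/0.2939)·(901·1.713²/2) = 0.05027·12.69·1322 = 843.2 Pa.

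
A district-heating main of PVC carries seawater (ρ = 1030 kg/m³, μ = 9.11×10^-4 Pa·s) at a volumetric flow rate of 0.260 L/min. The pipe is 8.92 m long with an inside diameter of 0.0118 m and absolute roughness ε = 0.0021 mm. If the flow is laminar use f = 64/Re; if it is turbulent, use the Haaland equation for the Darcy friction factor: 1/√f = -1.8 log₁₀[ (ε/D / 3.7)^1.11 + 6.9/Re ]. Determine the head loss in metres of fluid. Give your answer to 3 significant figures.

Q = 0.260 L/min = 0.260/60000 = 4.333e-06 m³/s.
Cross-sectional area A = πD²/4 = π(0.0118)²/4 = 0.0001094 m²; mean velocity V = Q/A = 4.333e-06/0.0001094 = 0.03962 m/s.
Reynolds number Re = ρVD/μ = 1030 · 0.03962 · 0.0118 / 0.000911 = 528.7.
Re < 2300 → laminar flow, so f = 64/Re = 64/528.7 = 0.1211 (the turbulent correlation is not needed).
Darcy-Weisbach: ΔP = f(L/D)(ρV²/2) = 0.1211·(8.92/0.0118)·(1030·0.03962²/2) = 0.1211·755.9·0.8086 = 74 Pa.
Head loss h_f = ΔP/(ρg) = 74/(1030·9.81) = 0.00732 m.

h_f ≈ 0.00732 m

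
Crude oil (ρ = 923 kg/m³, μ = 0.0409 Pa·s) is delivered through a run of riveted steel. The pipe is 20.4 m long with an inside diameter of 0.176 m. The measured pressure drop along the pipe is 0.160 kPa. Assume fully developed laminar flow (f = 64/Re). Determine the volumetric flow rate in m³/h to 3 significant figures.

For laminar flow, f = 64/Re with Re = ρVD/μ, so Darcy-Weisbach reduces to ΔP = 32μLV/D². Solving for V: V = ΔP·D²/(32μL) = 160·(0.176)²/(32·0.0409·20.4) = 0.1856 m/s.
Check: Re = ρVD/μ = 923·0.1856·0.176/0.0409 = 737.3 < 2300, so the laminar assumption holds.
Q = V·A = 0.1856·(π/4·0.176²) = 0.004516 m³/s = 16.3 m³/h.

Q ≈ 16.3 m³/h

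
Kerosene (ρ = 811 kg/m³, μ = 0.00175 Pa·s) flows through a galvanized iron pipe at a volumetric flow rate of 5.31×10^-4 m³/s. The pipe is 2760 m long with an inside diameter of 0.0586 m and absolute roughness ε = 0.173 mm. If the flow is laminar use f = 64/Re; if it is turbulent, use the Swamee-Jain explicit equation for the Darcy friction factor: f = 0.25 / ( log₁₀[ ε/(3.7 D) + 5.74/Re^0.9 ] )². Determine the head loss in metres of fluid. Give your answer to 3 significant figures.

Cross-sectional area A = πD²/4 = π(0.0586)²/4 = 0.002697 m²; mean velocity V = Q/A = 0.000531/0.002697 = 0.1969 m/s.
Reynolds number Re = ρVD/μ = 811 · 0.1969 · 0.0586 / 0.00175 = 5347.
Re > 4000 → turbulent. Relative roughness ε/D = 0.000173/0.0586 = 0.00295. Swamee-Jain: f = 0.25/(log₁₀[0.00295/3.7 + 5.74/5347^0.9])² = 0.25/(log₁₀[0.000798 + 0.00253])² = 0.25/(-2.477)² = 0.04073.
Darcy-Weisbach: ΔP = f(L/D)(ρV²/2) = 0.04073·(2760/0.0586)·(811·0.1969²/2) = 0.04073·4.71e+04·15.72 = 3.015e+04 Pa.
Head loss h_f = ΔP/(ρg) = 3.015e+04/(811·9.81) = 3.79 m.

h_f ≈ 3.79 m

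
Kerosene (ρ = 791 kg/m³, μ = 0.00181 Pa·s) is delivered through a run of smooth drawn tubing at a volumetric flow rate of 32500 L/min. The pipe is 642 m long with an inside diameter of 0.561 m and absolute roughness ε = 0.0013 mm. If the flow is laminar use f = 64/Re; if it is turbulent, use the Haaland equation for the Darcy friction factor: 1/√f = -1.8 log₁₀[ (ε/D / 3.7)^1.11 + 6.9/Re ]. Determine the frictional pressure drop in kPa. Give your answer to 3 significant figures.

Q = 32500 L/min = 32500/60000 = 0.5417 m³/s.
Cross-sectional area A = πD²/4 = π(0.561)²/4 = 0.2472 m²; mean velocity V = Q/A = 0.5417/0.2472 = 2.191 m/s.
Reynolds number Re = ρVD/μ = 791 · 2.191 · 0.561 / 0.00181 = 5.373e+05.
Re > 4000 → turbulent. Relative roughness ε/D = 1.3e-06/0.561 = 2.32e-06. Haaland: 1/√f = -1.8 log₁₀[(2.32e-06/3.7)^1.11 + 6.9/5.373e+05] = -1.8 log₁₀[1.3e-07 + 1.28e-05] = 8.797, so f = 0.01292.
Darcy-Weisbach: ΔP = f(L/D)(ρV²/2) = 0.01292·(642/0.561)·(791·2.191²/2) = 0.01292·1144·1899 = 2.809e+04 Pa.
ΔP = 2.809e+04 Pa = 28.1 kPa.

ΔP ≈ 28.1 kPa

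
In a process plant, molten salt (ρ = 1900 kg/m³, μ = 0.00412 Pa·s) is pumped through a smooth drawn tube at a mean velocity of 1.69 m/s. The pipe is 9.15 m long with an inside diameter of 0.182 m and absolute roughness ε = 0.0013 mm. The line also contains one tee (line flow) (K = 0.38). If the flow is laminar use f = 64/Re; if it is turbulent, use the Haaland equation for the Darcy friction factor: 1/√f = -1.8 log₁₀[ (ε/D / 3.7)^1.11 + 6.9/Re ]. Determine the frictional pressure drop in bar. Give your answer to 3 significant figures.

Reynolds number Re = ρVD/μ = 1900 · 1.69 · 0.182 / 0.00412 = 1.418e+05.
Re > 4000 → turbulent. Relative roughness ε/D = 1.3e-06/0.182 = 7.14e-06. Haaland: 1/√f = -1.8 log₁₀[(7.14e-06/3.7)^1.11 + 6.9/1.418e+05] = -1.8 log₁₀[4.54e-07 + 4.86e-05] = 7.756, so f = 0.01662.
Total minor-loss coefficient ΣK = 1·0.38 = 0.38.
ΔP = [f·L/D + ΣK]·(ρV²/2) = [0.01662·9.15/0.182 + 0.38]·(1900·1.69²/2) = [0.8357 + 0.38]·2713 = 3299 Pa.
ΔP = 3299 Pa = 0.0330 bar.

ΔP ≈ 0.0330 bar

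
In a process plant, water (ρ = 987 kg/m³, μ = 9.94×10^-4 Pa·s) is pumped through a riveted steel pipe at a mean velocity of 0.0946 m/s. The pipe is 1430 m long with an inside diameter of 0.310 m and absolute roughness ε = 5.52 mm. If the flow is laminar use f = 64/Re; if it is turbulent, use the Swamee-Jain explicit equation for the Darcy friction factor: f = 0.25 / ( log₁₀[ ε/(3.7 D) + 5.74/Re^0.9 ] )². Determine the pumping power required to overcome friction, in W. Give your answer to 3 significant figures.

P ≈ 7.05 W

Reynolds number Re = ρVD/μ = 987 · 0.0946 · 0.31 / 0.000994 = 2.912e+04.
Re > 4000 → turbulent. Relative roughness ε/D = 0.00552/0.31 = 0.0178. Swamee-Jain: f = 0.25/(log₁₀[0.0178/3.7 + 5.74/2.912e+04^0.9])² = 0.25/(log₁₀[0.00481 + 0.000551])² = 0.25/(-2.271)² = 0.04849.
Darcy-Weisbach: ΔP = f(L/D)(ρV²/2) = 0.04849·(1430/0.31)·(987·0.0946²/2) = 0.04849·4613·4.416 = 987.9 Pa.
Q = V·A = 0.0946·0.07548 = 0.00714 m³/s.
Pumping power P = QΔP = 0.00714·987.9 = 7.054 W = 7.05 W.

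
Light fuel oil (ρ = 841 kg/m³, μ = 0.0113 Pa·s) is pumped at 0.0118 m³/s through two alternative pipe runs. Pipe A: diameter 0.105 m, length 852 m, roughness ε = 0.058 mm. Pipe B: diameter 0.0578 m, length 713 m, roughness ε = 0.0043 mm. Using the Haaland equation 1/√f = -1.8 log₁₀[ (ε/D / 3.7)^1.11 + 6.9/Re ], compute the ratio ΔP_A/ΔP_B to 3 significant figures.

ΔP_A/ΔP_B ≈ 0.0720

Pipe A: V = Q/A = 0.0118/0.008659 = 1.363 m/s; Re = 1.065e+04; ε/D = 0.000552; Haaland → f = 0.03106; ΔP_A = f(L/D)(ρV²/2) = 1.968e+05 Pa.
Pipe B: V = Q/A = 0.0118/0.002624 = 4.497 m/s; Re = 1.935e+04; ε/D = 7.44e-05; Haaland → f = 0.02608; ΔP_B = f(L/D)(ρV²/2) = 2.736e+06 Pa.
ΔP_A/ΔP_B = 1.968e+05/2.736e+06 = 0.0720.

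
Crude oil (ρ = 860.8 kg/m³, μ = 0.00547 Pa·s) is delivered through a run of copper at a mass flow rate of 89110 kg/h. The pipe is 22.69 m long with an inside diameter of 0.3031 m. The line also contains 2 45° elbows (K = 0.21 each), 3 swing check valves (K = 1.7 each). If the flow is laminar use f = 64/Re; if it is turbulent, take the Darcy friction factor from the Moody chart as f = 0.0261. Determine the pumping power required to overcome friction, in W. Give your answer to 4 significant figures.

P ≈ 14.69 W

ṁ = 89110 kg/h = 89110/3600 = 24.75 kg/s.
A = πD²/4 = π(0.3031)²/4 = 0.07215 m²; mean velocity V = ṁ/(ρA) = 24.75/(860.8 · 0.07215) = 0.3985 m/s.
Reynolds number Re = ρVD/μ = 860.8 · 0.3985 · 0.3031 / 0.00547 = 1.901e+04.
Re > 4000 → turbulent; use the Moody-chart value f = 0.0261.
Total minor-loss coefficient ΣK = 2·0.21 + 3·1.7 = 5.52.
ΔP = [f·L/D + ΣK]·(ρV²/2) = [0.0261·22.69/0.3031 + 5.52]·(860.8·0.3985²/2) = [1.954 + 5.52]·68.36 = 510.9 Pa.
Q = ṁ/ρ = 24.75/860.8 = 0.02876 m³/s.
Pumping power P = QΔP = 0.02876·510.9 = 14.691 W = 14.69 W.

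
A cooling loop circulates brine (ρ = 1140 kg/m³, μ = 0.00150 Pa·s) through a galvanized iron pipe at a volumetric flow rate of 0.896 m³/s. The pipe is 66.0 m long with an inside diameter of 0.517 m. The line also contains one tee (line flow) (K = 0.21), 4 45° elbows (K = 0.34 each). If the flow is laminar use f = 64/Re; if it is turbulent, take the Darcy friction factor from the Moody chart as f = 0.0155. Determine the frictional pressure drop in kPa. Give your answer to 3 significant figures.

ΔP ≈ 36.8 kPa

Cross-sectional area A = πD²/4 = π(0.517)²/4 = 0.2099 m²; mean velocity V = Q/A = 0.896/0.2099 = 4.268 m/s.
Reynolds number Re = ρVD/μ = 1140 · 4.268 · 0.517 / 0.0015 = 1.677e+06.
Re > 4000 → turbulent; use the Moody-chart value f = 0.0155.
Total minor-loss coefficient ΣK = 1·0.21 + 4·0.34 = 1.57.
ΔP = [f·L/D + ΣK]·(ρV²/2) = [0.0155·66/0.517 + 1.57]·(1140·4.268²/2) = [1.979 + 1.57]·1.038e+04 = 3.685e+04 Pa.
ΔP = 3.685e+04 Pa = 36.8 kPa.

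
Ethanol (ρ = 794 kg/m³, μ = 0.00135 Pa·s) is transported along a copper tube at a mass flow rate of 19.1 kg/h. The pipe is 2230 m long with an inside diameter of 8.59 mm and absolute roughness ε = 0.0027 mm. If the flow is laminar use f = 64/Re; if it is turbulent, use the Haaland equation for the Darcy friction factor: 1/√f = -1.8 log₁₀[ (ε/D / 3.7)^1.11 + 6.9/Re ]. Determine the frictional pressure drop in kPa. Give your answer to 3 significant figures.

ṁ = 19.1 kg/h = 19.1/3600 = 0.005306 kg/s.
A = πD²/4 = π(0.00859)²/4 = 5.795e-05 m²; mean velocity V = ṁ/(ρA) = 0.005306/(794 · 5.795e-05) = 0.1153 m/s.
Reynolds number Re = ρVD/μ = 794 · 0.1153 · 0.00859 / 0.00135 = 582.5.
Re < 2300 → laminar flow, so f = 64/Re = 64/582.5 = 0.1099 (the turbulent correlation is not needed).
Darcy-Weisbach: ΔP = f(L/D)(ρV²/2) = 0.1099·(2230/0.00859)·(794·0.1153²/2) = 0.1099·2.596e+05·5.278 = 1.505e+05 Pa.
ΔP = 1.505e+05 Pa = 151 kPa.

ΔP ≈ 151 kPa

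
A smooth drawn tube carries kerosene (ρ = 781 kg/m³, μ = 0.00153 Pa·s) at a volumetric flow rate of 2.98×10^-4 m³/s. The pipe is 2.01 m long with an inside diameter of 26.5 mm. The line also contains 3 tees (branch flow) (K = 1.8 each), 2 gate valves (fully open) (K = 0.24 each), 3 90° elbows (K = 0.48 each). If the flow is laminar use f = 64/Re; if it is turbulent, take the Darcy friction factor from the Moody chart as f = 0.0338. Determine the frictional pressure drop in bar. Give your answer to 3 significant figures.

ΔP ≈ 0.0113 bar

Cross-sectional area A = πD²/4 = π(0.0265)²/4 = 0.0005515 m²; mean velocity V = Q/A = 0.000298/0.0005515 = 0.5403 m/s.
Reynolds number Re = ρVD/μ = 781 · 0.5403 · 0.0265 / 0.00153 = 7309.
Re > 4000 → turbulent; use the Moody-chart value f = 0.0338.
Total minor-loss coefficient ΣK = 3·1.8 + 2·0.24 + 3·0.48 = 7.32.
ΔP = [f·L/D + ΣK]·(ρV²/2) = [0.0338·2.01/0.0265 + 7.32]·(781·0.5403²/2) = [2.564 + 7.32]·114 = 1127 Pa.
ΔP = 1127 Pa = 0.0113 bar.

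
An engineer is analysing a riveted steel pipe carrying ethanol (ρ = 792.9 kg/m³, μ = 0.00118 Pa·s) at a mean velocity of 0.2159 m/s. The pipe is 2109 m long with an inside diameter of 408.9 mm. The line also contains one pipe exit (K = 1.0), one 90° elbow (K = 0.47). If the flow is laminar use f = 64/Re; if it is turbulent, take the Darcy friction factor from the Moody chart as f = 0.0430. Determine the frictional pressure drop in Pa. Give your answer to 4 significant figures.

ΔP ≈ 4126 Pa

Reynolds number Re = ρVD/μ = 792.9 · 0.2159 · 0.4089 / 0.00118 = 5.932e+04.
Re > 4000 → turbulent; use the Moody-chart value f = 0.0430.
Total minor-loss coefficient ΣK = 1·1 + 1·0.47 = 1.47.
ΔP = [f·L/D + ΣK]·(ρV²/2) = [0.043·2109/0.4089 + 1.47]·(792.9·0.2159²/2) = [221.8 + 1.47]·18.48 = 4126 Pa.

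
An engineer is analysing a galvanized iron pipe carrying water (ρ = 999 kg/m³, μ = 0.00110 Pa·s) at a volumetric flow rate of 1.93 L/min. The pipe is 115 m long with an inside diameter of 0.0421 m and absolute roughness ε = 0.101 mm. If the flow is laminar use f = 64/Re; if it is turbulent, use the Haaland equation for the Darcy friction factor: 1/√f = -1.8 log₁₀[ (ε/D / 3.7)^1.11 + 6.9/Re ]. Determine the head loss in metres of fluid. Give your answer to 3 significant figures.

h_f ≈ 0.00539 m

Q = 1.93 L/min = 1.93/60000 = 3.217e-05 m³/s.
Cross-sectional area A = πD²/4 = π(0.0421)²/4 = 0.001392 m²; mean velocity V = Q/A = 3.217e-05/0.001392 = 0.02311 m/s.
Reynolds number Re = ρVD/μ = 999 · 0.02311 · 0.0421 / 0.0011 = 883.5.
Re < 2300 → laminar flow, so f = 64/Re = 64/883.5 = 0.07244 (the turbulent correlation is not needed).
Darcy-Weisbach: ΔP = f(L/D)(ρV²/2) = 0.07244·(115/0.0421)·(999·0.02311²/2) = 0.07244·2732·0.2667 = 52.78 Pa.
Head loss h_f = ΔP/(ρg) = 52.78/(999·9.81) = 0.00539 m.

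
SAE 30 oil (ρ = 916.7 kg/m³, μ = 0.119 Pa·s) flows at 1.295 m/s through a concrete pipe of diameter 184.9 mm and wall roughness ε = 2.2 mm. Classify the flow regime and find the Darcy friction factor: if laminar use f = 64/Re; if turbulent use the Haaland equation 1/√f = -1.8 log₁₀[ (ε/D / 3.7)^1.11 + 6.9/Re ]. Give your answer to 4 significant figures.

f ≈ 0.03470

Re = ρVD/μ = 916.7·1.295·0.1849/0.119 = 1845.
Re < 2300 → laminar, so f = 64/Re = 0.0347 (roughness is irrelevant in laminar flow).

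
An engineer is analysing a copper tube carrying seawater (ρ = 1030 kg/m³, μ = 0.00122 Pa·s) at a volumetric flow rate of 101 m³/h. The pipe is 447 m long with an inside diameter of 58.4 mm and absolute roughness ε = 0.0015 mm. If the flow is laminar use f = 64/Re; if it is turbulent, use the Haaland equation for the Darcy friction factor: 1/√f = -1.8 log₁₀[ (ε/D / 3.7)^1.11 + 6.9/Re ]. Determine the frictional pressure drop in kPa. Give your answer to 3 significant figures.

ΔP ≈ 5750 kPa

Q = 101 m³/h = 101/3600 = 0.02806 m³/s.
Cross-sectional area A = πD²/4 = π(0.0584)²/4 = 0.002679 m²; mean velocity V = Q/A = 0.02806/0.002679 = 10.47 m/s.
Reynolds number Re = ρVD/μ = 1030 · 10.47 · 0.0584 / 0.00122 = 5.164e+05.
Re > 4000 → turbulent. Relative roughness ε/D = 1.5e-06/0.0584 = 2.57e-05. Haaland: 1/√f = -1.8 log₁₀[(2.57e-05/3.7)^1.11 + 6.9/5.164e+05] = -1.8 log₁₀[1.88e-06 + 1.34e-05] = 8.671, so f = 0.0133.
Darcy-Weisbach: ΔP = f(L/D)(ρV²/2) = 0.0133·(447/0.0584)·(1030·10.47²/2) = 0.0133·7654·5.65e+04 = 5.752e+06 Pa.
ΔP = 5.752e+06 Pa = 5750 kPa.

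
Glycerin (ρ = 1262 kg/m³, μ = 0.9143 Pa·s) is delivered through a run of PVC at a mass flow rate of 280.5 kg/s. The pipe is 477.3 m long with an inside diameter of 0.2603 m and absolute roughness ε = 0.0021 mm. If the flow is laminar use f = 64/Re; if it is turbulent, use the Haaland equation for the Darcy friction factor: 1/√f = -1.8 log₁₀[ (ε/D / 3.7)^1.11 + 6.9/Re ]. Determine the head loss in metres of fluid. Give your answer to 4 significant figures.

h_f ≈ 69.53 m

A = πD²/4 = π(0.2603)²/4 = 0.05322 m²; mean velocity V = ṁ/(ρA) = 280.5/(1262 · 0.05322) = 4.177 m/s.
Reynolds number Re = ρVD/μ = 1262 · 4.177 · 0.2603 / 0.914 = 1501.
Re < 2300 → laminar flow, so f = 64/Re = 64/1501 = 0.04265 (the turbulent correlation is not needed).
Darcy-Weisbach: ΔP = f(L/D)(ρV²/2) = 0.04265·(477.3/0.2603)·(1262·4.177²/2) = 0.04265·1834·1.101e+04 = 8.608e+05 Pa.
Head loss h_f = ΔP/(ρg) = 8.608e+05/(1262·9.81) = 69.53 m.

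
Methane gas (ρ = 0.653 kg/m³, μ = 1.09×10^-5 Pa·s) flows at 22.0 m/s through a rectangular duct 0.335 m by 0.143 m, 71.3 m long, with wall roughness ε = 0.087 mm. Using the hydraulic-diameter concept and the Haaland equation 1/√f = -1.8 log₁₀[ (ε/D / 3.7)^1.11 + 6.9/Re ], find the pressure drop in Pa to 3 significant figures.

ΔP ≈ 1000 Pa

Hydraulic diameter D_h = 4A/P = 4·(0.335·0.143)/(2·(0.335+0.143)) = 0.1916/0.956 = 0.2004 m.
Re = ρVD_h/μ = 0.653·22·0.2004/1.09e-05 = 2.642e+05.
ε/D_h = 8.7e-05/0.2004 = 0.000434; Haaland gives 1/√f = -1.8 log₁₀[4.33e-05+2.61e-05] = 7.485, so f = 0.01785.
ΔP = f(L/D_h)(ρV²/2) = 0.01785·71.3/0.2004·158 = 1003 Pa.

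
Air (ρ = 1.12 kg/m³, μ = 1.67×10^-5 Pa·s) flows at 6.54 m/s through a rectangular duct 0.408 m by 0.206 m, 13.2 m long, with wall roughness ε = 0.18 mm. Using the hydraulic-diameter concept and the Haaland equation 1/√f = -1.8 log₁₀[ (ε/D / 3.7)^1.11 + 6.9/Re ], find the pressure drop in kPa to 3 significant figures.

Hydraulic diameter D_h = 4A/P = 4·(0.408·0.206)/(2·(0.408+0.206)) = 0.3362/1.228 = 0.2738 m.
Re = ρVD_h/μ = 1.12·6.54·0.2738/1.67e-05 = 1.201e+05.
ε/D_h = 0.00018/0.2738 = 0.000657; Haaland gives 1/√f = -1.8 log₁₀[6.87e-05+5.75e-05] = 7.018, so f = 0.0203.
ΔP = f(L/D_h)(ρV²/2) = 0.0203·13.2/0.2738·23.95 = 23.45 Pa.
ΔP = 0.0234 kPa.

ΔP ≈ 0.0234 kPa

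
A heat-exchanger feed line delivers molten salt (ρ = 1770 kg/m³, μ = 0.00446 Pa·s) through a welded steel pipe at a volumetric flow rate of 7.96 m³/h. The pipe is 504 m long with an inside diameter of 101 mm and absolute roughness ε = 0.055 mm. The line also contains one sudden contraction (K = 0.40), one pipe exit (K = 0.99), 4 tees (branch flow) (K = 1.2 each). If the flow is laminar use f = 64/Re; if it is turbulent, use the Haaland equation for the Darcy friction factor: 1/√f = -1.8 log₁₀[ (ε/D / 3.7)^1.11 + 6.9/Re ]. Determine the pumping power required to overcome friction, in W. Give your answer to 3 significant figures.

Q = 7.96 m³/h = 7.96/3600 = 0.002211 m³/s.
Cross-sectional area A = πD²/4 = π(0.101)²/4 = 0.008012 m²; mean velocity V = Q/A = 0.002211/0.008012 = 0.276 m/s.
Reynolds number Re = ρVD/μ = 1770 · 0.276 · 0.101 / 0.00446 = 1.106e+04.
Re > 4000 → turbulent. Relative roughness ε/D = 5.5e-05/0.101 = 0.000545. Haaland: 1/√f = -1.8 log₁₀[(0.000545/3.7)^1.11 + 6.9/1.106e+04] = -1.8 log₁₀[5.58e-05 + 0.000624] = 5.702, so f = 0.03076.
Total minor-loss coefficient ΣK = 1·0.4 + 1·0.99 + 4·1.2 = 6.19.
ΔP = [f·L/D + ΣK]·(ρV²/2) = [0.03076·504/0.101 + 6.19]·(1770·0.276²/2) = [153.5 + 6.19]·67.41 = 1.076e+04 Pa.
Pumping power P = QΔP = 0.002211·1.076e+04 = 23.80 W = 23.8 W.

P ≈ 23.8 W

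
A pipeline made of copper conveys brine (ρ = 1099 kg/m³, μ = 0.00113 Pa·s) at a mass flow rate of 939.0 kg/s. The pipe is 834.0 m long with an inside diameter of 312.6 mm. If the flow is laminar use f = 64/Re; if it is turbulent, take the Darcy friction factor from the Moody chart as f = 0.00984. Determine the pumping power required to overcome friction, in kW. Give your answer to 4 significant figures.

P ≈ 1528 kW

A = πD²/4 = π(0.3126)²/4 = 0.07675 m²; mean velocity V = ṁ/(ρA) = 939/(1099 · 0.07675) = 11.13 m/s.
Reynolds number Re = ρVD/μ = 1099 · 11.13 · 0.3126 / 0.00113 = 3.385e+06.
Re > 4000 → turbulent; use the Moody-chart value f = 0.00984.
Darcy-Weisbach: ΔP = f(L/D)(ρV²/2) = 0.00984·(834/0.3126)·(1099·11.13²/2) = 0.00984·2668·6.81e+04 = 1.788e+06 Pa.
Q = ṁ/ρ = 939/1099 = 0.8544 m³/s.
Pumping power P = QΔP = 0.8544·1.788e+06 = 1527600 W = 1528 kW.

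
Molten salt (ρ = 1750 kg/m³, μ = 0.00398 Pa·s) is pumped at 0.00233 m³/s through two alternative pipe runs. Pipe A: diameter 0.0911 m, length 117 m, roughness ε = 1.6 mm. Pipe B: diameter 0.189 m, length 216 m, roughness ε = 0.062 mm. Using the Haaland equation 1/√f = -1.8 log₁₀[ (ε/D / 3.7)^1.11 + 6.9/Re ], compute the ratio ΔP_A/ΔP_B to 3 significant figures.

Pipe A: V = Q/A = 0.00233/0.006518 = 0.3575 m/s; Re = 1.432e+04; ε/D = 0.0176; Haaland → f = 0.04914; ΔP_A = f(L/D)(ρV²/2) = 7056 Pa.
Pipe B: V = Q/A = 0.00233/0.02806 = 0.08305 m/s; Re = 6902; ε/D = 0.000328; Haaland → f = 0.0346; ΔP_B = f(L/D)(ρV²/2) = 238.7 Pa.
ΔP_A/ΔP_B = 7056/238.7 = 29.6.

ΔP_A/ΔP_B ≈ 29.6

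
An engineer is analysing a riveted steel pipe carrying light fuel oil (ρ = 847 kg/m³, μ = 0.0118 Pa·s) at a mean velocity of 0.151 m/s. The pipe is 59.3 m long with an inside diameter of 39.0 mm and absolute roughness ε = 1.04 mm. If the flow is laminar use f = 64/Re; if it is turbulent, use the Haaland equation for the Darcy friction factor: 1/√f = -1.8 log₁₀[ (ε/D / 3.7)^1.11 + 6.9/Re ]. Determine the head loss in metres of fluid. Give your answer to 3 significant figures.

Reynolds number Re = ρVD/μ = 847 · 0.151 · 0.039 / 0.0118 = 422.7.
Re < 2300 → laminar flow, so f = 64/Re = 64/422.7 = 0.1514 (the turbulent correlation is not needed).
Darcy-Weisbach: ΔP = f(L/D)(ρV²/2) = 0.1514·(59.3/0.039)·(847·0.151²/2) = 0.1514·1521·9.656 = 2223 Pa.
Head loss h_f = ΔP/(ρg) = 2223/(847·9.81) = 0.268 m.

h_f ≈ 0.268 m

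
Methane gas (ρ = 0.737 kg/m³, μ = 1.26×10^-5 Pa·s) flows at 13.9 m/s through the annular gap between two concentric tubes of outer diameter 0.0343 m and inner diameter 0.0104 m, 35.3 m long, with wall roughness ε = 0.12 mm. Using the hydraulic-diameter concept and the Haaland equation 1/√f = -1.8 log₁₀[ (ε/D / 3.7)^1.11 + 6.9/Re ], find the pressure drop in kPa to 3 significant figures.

ΔP ≈ 3.62 kPa

Hydraulic diameter D_h = 4A/P = D_o - D_i = 0.0343 - 0.0104 = 0.0239 m.
Re = ρVD_h/μ = 0.737·13.9·0.0239/1.26e-05 = 1.943e+04.
ε/D_h = 0.00012/0.0239 = 0.00502; Haaland gives 1/√f = -1.8 log₁₀[0.000656+0.000355] = 5.391, so f = 0.03441.
ΔP = f(L/D_h)(ρV²/2) = 0.03441·35.3/0.0239·71.2 = 3618 Pa.
ΔP = 3.62 kPa.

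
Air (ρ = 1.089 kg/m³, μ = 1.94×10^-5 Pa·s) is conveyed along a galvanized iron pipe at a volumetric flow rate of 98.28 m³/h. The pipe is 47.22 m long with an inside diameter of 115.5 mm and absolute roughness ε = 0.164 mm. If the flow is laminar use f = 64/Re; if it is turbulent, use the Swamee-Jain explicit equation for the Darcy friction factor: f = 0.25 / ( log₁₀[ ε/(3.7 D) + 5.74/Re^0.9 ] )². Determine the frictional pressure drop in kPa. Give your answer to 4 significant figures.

Q = 98.28 m³/h = 98.28/3600 = 0.0273 m³/s.
Cross-sectional area A = πD²/4 = π(0.1155)²/4 = 0.01048 m²; mean velocity V = Q/A = 0.0273/0.01048 = 2.606 m/s.
Reynolds number Re = ρVD/μ = 1.089 · 2.606 · 0.1155 / 1.94e-05 = 1.689e+04.
Re > 4000 → turbulent. Relative roughness ε/D = 0.000164/0.1155 = 0.00142. Swamee-Jain: f = 0.25/(log₁₀[0.00142/3.7 + 5.74/1.689e+04^0.9])² = 0.25/(log₁₀[0.000384 + 0.000899])² = 0.25/(-2.892)² = 0.0299.
Darcy-Weisbach: ΔP = f(L/D)(ρV²/2) = 0.0299·(47.22/0.1155)·(1.089·2.606²/2) = 0.0299·408.8·3.697 = 45.18 Pa.
ΔP = 45.18 Pa = 0.04518 kPa.

ΔP ≈ 0.04518 kPa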